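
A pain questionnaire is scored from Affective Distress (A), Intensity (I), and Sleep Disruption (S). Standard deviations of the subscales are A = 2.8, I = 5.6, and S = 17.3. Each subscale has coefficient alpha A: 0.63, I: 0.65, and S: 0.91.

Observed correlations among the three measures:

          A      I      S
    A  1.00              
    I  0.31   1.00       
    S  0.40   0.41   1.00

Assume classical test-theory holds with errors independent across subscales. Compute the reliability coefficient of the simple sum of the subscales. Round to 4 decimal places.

0.9125

Var(A+I+S) = 2.8² + 5.6² + 17.3² + 2·[2.8·5.6·0.31 + 2.8·17.3·0.40 + 5.6·17.3·0.41] = 338.49 + 127.915 = 466.405.
With uncorrelated errors the cross-covariances are all true-score covariance, so they carry over unchanged; only the diagonal terms shrink to ρᵢσᵢ².
True-score variance = [2.8²·0.63 + 5.6²·0.65 + 17.3²·0.91] + 127.915 = 297.677 + 127.915 = 425.592.
Reliability = 425.592 / 466.405 = 0.9125.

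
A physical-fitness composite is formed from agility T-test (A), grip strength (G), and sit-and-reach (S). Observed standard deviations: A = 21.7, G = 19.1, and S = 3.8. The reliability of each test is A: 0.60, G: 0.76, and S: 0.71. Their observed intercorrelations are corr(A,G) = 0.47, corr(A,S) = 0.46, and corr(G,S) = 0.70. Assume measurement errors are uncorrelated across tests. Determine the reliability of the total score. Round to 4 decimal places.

0.8024

Var(A+G+S) = 21.7² + 19.1² + 3.8² + 2·[21.7·19.1·0.47 + 21.7·3.8·0.46 + 19.1·3.8·0.70] = 850.14 + 567.077 = 1417.22.
Under uncorrelated errors the observed covariances equal the true-score covariances, so only the own-variance terms attenuate.
True-score variance = [21.7²·0.60 + 19.1²·0.76 + 3.8²·0.71] + 567.077 = 570.042 + 567.077 = 1137.12.
Reliability = 1137.12 / 1417.22 = 0.8024.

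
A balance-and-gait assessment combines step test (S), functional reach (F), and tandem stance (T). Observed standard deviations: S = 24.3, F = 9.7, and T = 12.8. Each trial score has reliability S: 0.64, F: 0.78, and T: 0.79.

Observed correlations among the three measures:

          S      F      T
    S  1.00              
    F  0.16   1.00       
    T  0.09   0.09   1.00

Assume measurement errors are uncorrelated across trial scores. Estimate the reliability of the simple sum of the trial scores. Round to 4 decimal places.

0.7329

Var(S+F+T) = 24.3² + 9.7² + 12.8² + 2·[24.3·9.7·0.16 + 24.3·12.8·0.09 + 9.7·12.8·0.09] = 848.42 + 153.763 = 1002.18.
With uncorrelated errors the cross-covariances are all true-score covariance, so they carry over unchanged; only the diagonal terms shrink to ρᵢσᵢ².
True-score variance = [24.3²·0.64 + 9.7²·0.78 + 12.8²·0.79] + 153.763 = 580.737 + 153.763 = 734.501.
Reliability = 734.501 / 1002.18 = 0.7329.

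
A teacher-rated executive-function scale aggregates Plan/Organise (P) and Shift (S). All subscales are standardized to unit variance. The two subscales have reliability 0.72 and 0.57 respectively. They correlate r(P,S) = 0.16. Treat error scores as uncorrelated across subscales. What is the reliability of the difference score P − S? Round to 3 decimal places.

Var(P−S) = 1 + 1 − 2·0.16 = 2 − 0.32 = 1.68.
Because errors are independent across components, Cov(Tᵢ,Tⱼ) = Cov(Xᵢ,Xⱼ); the off-diagonal part of the true-score variance is the same as above.
True-score variance = [0.72 + 0.57] − 0.32 = 1.29 − 0.32 = 0.97.
Reliability = 0.97 / 1.68 = 0.577.

0.577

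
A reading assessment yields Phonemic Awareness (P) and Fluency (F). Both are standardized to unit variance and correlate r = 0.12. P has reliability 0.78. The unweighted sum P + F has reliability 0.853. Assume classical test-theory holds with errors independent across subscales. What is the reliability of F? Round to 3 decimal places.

Var(P+F) = 2 + 2·0.12 = 2.240.
True-score variance = ρ_P + ρ_F + 2·0.12, so 0.853 = (0.78 + ρ_F + 0.24) / 2.240.
ρ_F = 0.853·2.240 − 0.78 − 0.24 = 0.891.

0.891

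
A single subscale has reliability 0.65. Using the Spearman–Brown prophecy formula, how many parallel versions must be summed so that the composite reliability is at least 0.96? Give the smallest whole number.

k ≥ ρ*(1−ρ₁)/(ρ₁(1−ρ*)) = 0.96·0.35 / (0.65·0.04) = 12.923.
Smallest integer k = 13.

13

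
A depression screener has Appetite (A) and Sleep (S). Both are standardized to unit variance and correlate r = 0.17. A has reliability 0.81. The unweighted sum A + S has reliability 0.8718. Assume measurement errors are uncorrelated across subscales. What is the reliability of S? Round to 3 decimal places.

0.890

Var(A+S) = 2 + 2·0.17 = 2.340.
True-score variance = ρ_A + ρ_S + 2·0.17, so 0.8718 = (0.81 + ρ_S + 0.34) / 2.340.
ρ_S = 0.8718·2.340 − 0.81 − 0.34 = 0.890.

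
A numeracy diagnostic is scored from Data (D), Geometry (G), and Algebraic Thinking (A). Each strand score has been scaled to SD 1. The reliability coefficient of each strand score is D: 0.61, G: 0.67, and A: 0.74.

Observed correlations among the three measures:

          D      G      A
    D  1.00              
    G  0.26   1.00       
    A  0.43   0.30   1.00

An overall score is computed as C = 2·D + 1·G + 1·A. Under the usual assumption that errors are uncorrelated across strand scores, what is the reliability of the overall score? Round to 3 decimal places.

Var(C) = 2² + 1 + 1 + 2·[2·0.26 + 2·0.43 + 0.30] = 6 + 3.36 = 9.36.
Under uncorrelated errors the observed covariances equal the true-score covariances, so only the own-variance terms attenuate.
True-score variance = [2²·0.61 + 0.67 + 0.74] + 3.36 = 3.85 + 3.36 = 7.21.
Reliability = 7.21 / 9.36 = 0.770.

0.770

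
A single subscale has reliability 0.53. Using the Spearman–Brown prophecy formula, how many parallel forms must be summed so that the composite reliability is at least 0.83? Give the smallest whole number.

5

k ≥ ρ*(1−ρ₁)/(ρ₁(1−ρ*)) = 0.83·0.47 / (0.53·0.17) = 4.330.
Smallest integer k = 5.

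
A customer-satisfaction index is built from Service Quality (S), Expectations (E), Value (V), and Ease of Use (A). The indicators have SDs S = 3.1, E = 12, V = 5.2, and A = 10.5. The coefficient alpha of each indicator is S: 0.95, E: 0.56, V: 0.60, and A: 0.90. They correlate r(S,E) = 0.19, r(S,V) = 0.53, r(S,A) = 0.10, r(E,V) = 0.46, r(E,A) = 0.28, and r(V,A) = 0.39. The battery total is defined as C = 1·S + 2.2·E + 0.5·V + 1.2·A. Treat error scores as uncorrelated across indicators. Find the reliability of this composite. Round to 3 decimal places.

0.727

Var(C) = 3.1² + 2.2²·12² + 0.5²·5.2² + 1.2²·10.5² + 2·[2.2·3.1·12·0.19 + 0.5·3.1·5.2·0.53 + 1.2·3.1·10.5·0.10 + 1.1·12·5.2·0.46 + 2.64·12·10.5·0.28 + 0.6·5.2·10.5·0.39] = 872.09 + 322.435 = 1194.52.
With uncorrelated errors the cross-covariances are all true-score covariance, so they carry over unchanged; only the diagonal terms shrink to ρᵢσᵢ².
True-score variance = [3.1²·0.95 + 2.2²·12²·0.56 + 0.5²·5.2²·0.60 + 1.2²·10.5²·0.90] + 322.435 = 546.367 + 322.435 = 868.802.
Reliability = 868.802 / 1194.52 = 0.727.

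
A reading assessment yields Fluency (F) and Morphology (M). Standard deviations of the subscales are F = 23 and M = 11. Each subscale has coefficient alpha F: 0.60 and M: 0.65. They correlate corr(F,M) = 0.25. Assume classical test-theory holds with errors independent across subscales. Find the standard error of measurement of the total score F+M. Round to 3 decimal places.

15.936

Var(total) = 650 + 126.5 = 776.5.
True-score variance = 396.05 + 126.5 = 522.55, so reliability = 0.6730.
Error variance = 776.5 − 522.55 = 253.95; SEM = √253.95 = 15.936.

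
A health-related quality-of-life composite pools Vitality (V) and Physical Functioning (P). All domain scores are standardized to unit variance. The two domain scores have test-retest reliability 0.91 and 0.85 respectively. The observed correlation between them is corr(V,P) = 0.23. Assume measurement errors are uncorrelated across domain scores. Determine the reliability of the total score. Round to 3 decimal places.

Var(V+P) = 2 + 2·[0.23] = 2 + 0.46 = 2.46.
Under uncorrelated errors the observed covariances equal the true-score covariances, so only the own-variance terms attenuate.
True-score variance = [0.91 + 0.85] + 0.46 = 1.76 + 0.46 = 2.22.
Reliability = 2.22 / 2.46 = 0.902.

0.902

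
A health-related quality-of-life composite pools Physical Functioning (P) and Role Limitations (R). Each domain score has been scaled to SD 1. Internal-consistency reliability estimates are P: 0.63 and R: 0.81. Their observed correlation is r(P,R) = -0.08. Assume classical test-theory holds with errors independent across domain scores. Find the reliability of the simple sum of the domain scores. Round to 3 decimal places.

Var(P+R) = 2 + 2·[(-0.08)] = 2 − 0.16 = 1.84.
Because errors are independent across components, Cov(Tᵢ,Tⱼ) = Cov(Xᵢ,Xⱼ); the off-diagonal part of the true-score variance is the same as above.
True-score variance = [0.63 + 0.81] − 0.16 = 1.44 − 0.16 = 1.28.
Reliability = 1.28 / 1.84 = 0.696.

0.696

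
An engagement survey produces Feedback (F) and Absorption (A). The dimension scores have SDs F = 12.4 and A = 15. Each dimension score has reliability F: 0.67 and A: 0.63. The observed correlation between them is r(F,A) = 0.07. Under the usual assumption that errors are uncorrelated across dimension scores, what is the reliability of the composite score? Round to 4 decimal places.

0.6690

Var(F+A) = 12.4² + 15² + 2·[12.4·15·0.07] = 378.76 + 26.04 = 404.8.
Because errors are independent across components, Cov(Tᵢ,Tⱼ) = Cov(Xᵢ,Xⱼ); the off-diagonal part of the true-score variance is the same as above.
True-score variance = [12.4²·0.67 + 15²·0.63] + 26.04 = 244.769 + 26.04 = 270.809.
Reliability = 270.809 / 404.8 = 0.6690.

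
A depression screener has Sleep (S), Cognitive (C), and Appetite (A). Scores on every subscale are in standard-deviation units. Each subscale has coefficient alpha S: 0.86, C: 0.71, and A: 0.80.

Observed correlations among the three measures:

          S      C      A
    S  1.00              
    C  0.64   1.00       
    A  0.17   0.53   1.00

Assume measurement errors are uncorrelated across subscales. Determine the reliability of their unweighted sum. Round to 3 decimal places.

0.889

Var(S+C+A) = 3 + 2·[0.64 + 0.17 + 0.53] = 3 + 2.68 = 5.68.
With uncorrelated errors the cross-covariances are all true-score covariance, so they carry over unchanged; only the diagonal terms shrink to ρᵢσᵢ².
True-score variance = [0.86 + 0.71 + 0.80] + 2.68 = 2.37 + 2.68 = 5.05.
Reliability = 5.05 / 5.68 = 0.889.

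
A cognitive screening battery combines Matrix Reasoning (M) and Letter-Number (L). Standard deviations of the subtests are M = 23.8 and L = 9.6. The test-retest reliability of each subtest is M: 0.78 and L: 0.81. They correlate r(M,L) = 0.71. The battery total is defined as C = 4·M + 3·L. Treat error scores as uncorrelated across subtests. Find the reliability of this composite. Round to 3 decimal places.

Var(C) = 4²·23.8² + 3²·9.6² + 2·[12·23.8·9.6·0.71] = 9892.48 + 3893.3 = 13785.8.
Because errors are independent across components, Cov(Tᵢ,Tⱼ) = Cov(Xᵢ,Xⱼ); the off-diagonal part of the true-score variance is the same as above.
True-score variance = [4²·23.8²·0.78 + 3²·9.6²·0.81] + 3893.3 = 7741.02 + 3893.3 = 11634.3.
Reliability = 11634.3 / 13785.8 = 0.844.

0.844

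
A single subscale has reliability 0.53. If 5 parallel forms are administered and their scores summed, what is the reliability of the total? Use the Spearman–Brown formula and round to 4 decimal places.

ρ_k = kρ / (1 + (k−1)ρ) = 5·0.53 / (1 + 4·0.53) = 2.650 / 3.120 = 0.8494.

0.8494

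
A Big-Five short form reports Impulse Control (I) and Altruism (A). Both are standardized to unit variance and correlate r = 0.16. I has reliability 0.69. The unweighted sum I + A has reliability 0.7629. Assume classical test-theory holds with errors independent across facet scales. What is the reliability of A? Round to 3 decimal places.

0.760

Var(I+A) = 2 + 2·0.16 = 2.320.
True-score variance = ρ_I + ρ_A + 2·0.16, so 0.7629 = (0.69 + ρ_A + 0.32) / 2.320.
ρ_A = 0.7629·2.320 − 0.69 − 0.32 = 0.760.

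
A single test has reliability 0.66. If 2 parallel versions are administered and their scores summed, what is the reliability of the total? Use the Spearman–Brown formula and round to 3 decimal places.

0.795

ρ_k = kρ / (1 + (k−1)ρ) = 2·0.66 / (1 + 1·0.66) = 1.320 / 1.660 = 0.795.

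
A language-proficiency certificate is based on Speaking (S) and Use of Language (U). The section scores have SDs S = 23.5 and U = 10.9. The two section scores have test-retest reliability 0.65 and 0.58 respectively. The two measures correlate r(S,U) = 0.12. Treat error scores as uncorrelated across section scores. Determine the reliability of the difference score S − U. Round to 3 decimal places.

Var(S−U) = 23.5² + 10.9² − 2·23.5·10.9·0.12 = 671.06 − 61.476 = 609.584.
With uncorrelated errors the cross-covariances are all true-score covariance, so they carry over unchanged; only the diagonal terms shrink to ρᵢσᵢ².
True-score variance = [23.5²·0.65 + 10.9²·0.58] − 61.476 = 427.872 − 61.476 = 366.396.
Reliability = 366.396 / 609.584 = 0.601.

0.601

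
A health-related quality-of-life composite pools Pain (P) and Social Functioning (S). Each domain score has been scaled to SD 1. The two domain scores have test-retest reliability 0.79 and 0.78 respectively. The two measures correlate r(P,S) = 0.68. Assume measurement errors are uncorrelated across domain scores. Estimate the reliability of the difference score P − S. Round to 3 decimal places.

0.328

Var(P−S) = 1 + 1 − 2·0.68 = 2 − 1.36 = 0.64.
With uncorrelated errors the cross-covariances are all true-score covariance, so they carry over unchanged; only the diagonal terms shrink to ρᵢσᵢ².
True-score variance = [0.79 + 0.78] − 1.36 = 1.57 − 1.36 = 0.21.
Reliability = 0.21 / 0.64 = 0.328.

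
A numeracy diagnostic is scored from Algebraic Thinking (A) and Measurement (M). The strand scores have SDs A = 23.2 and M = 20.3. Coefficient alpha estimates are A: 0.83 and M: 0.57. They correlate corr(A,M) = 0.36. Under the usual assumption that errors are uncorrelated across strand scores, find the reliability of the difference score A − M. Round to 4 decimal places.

Var(A−M) = 23.2² + 20.3² − 2·23.2·20.3·0.36 = 950.33 − 339.091 = 611.239.
Under uncorrelated errors the observed covariances equal the true-score covariances, so only the own-variance terms attenuate.
True-score variance = [23.2²·0.83 + 20.3²·0.57] − 339.091 = 681.63 − 339.091 = 342.539.
Reliability = 342.539 / 611.239 = 0.5604.

0.5604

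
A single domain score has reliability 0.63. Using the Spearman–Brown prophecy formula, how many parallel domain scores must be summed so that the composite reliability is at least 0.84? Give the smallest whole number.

4

k ≥ ρ*(1−ρ₁)/(ρ₁(1−ρ*)) = 0.84·0.37 / (0.63·0.16) = 3.083.
Smallest integer k = 4.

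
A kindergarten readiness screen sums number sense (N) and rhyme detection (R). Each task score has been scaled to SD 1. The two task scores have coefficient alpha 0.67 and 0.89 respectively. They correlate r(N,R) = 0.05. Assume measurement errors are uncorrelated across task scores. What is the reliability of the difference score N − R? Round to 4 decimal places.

Var(N−R) = 1 + 1 − 2·0.05 = 2 − 0.1 = 1.9.
With uncorrelated errors the cross-covariances are all true-score covariance, so they carry over unchanged; only the diagonal terms shrink to ρᵢσᵢ².
True-score variance = [0.67 + 0.89] − 0.1 = 1.56 − 0.1 = 1.46.
Reliability = 1.46 / 1.9 = 0.7684.

0.7684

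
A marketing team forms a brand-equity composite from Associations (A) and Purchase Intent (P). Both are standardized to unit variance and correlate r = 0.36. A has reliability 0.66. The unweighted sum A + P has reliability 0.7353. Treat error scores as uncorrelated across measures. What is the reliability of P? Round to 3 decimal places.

Var(A+P) = 2 + 2·0.36 = 2.720.
True-score variance = ρ_A + ρ_P + 2·0.36, so 0.7353 = (0.66 + ρ_P + 0.72) / 2.720.
ρ_P = 0.7353·2.720 − 0.66 − 0.72 = 0.620.

0.620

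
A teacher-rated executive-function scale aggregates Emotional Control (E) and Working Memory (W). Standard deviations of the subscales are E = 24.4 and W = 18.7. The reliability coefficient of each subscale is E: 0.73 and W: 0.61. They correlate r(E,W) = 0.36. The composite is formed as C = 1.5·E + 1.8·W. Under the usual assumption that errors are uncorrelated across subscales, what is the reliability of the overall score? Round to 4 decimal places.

0.7608

Var(C) = 1.5²·24.4² + 1.8²·18.7² + 2·[2.7·24.4·18.7·0.36] = 2472.56 + 887.008 = 3359.56.
With uncorrelated errors the cross-covariances are all true-score covariance, so they carry over unchanged; only the diagonal terms shrink to ρᵢσᵢ².
True-score variance = [1.5²·24.4²·0.73 + 1.8²·18.7²·0.61] + 887.008 = 1669.01 + 887.008 = 2556.01.
Reliability = 2556.01 / 3359.56 = 0.7608.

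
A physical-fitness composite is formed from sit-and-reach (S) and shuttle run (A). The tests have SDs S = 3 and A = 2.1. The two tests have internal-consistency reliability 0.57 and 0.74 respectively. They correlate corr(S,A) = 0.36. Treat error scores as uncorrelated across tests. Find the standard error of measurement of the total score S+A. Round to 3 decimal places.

Var(total) = 13.41 + 4.536 = 17.946.
True-score variance = 8.3934 + 4.536 = 12.9294, so reliability = 0.7205.
Error variance = 17.946 − 12.9294 = 5.0166; SEM = √5.0166 = 2.240.

2.240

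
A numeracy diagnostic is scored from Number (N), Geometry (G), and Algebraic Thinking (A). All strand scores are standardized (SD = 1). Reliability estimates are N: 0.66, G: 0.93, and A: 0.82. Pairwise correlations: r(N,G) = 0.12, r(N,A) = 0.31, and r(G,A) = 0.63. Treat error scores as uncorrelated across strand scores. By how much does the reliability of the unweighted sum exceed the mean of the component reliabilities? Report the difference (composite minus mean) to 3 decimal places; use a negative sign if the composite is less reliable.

0.081

Var(sum) = 3 + 2.12 = 5.12; true-score variance = 2.41 + 2.12 = 4.53; composite reliability = 0.8848.
Mean component reliability = 0.8033.
Difference = 0.8848 − 0.8033 = 0.081.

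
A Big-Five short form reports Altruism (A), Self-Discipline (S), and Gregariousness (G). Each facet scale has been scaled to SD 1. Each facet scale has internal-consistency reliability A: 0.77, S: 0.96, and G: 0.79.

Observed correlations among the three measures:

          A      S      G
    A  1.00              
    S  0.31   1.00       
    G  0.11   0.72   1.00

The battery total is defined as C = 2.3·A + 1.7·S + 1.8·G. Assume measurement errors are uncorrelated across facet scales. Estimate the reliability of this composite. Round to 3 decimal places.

Var(C) = 2.3² + 1.7² + 1.8² + 2·[3.91·0.31 + 4.14·0.11 + 3.06·0.72] = 11.42 + 7.7414 = 19.1614.
Under uncorrelated errors the observed covariances equal the true-score covariances, so only the own-variance terms attenuate.
True-score variance = [2.3²·0.77 + 1.7²·0.96 + 1.8²·0.79] + 7.7414 = 9.4073 + 7.7414 = 17.1487.
Reliability = 17.1487 / 19.1614 = 0.895.

0.895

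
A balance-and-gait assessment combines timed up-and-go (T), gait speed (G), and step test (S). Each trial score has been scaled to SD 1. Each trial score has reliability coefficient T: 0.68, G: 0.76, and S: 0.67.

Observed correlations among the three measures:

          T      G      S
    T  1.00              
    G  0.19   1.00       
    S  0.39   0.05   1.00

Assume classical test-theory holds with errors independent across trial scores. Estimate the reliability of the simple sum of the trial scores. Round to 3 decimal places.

Var(T+G+S) = 3 + 2·[0.19 + 0.39 + 0.05] = 3 + 1.26 = 4.26.
Under uncorrelated errors the observed covariances equal the true-score covariances, so only the own-variance terms attenuate.
True-score variance = [0.68 + 0.76 + 0.67] + 1.26 = 2.11 + 1.26 = 3.37.
Reliability = 3.37 / 4.26 = 0.791.

0.791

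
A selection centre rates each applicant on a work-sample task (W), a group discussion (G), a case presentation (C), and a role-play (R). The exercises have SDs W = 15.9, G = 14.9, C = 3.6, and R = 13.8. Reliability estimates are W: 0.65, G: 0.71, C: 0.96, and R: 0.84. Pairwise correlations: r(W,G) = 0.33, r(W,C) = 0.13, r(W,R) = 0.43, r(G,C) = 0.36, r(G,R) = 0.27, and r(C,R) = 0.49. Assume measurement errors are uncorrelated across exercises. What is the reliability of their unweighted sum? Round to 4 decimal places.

0.8513

Var(W+G+C+R) = 15.9² + 14.9² + 3.6² + 13.8² + 2·[15.9·14.9·0.33 + 15.9·3.6·0.13 + 15.9·13.8·0.43 + 14.9·3.6·0.36 + 14.9·13.8·0.27 + 3.6·13.8·0.49] = 678.22 + 558.286 = 1236.51.
With uncorrelated errors the cross-covariances are all true-score covariance, so they carry over unchanged; only the diagonal terms shrink to ρᵢσᵢ².
True-score variance = [15.9²·0.65 + 14.9²·0.71 + 3.6²·0.96 + 13.8²·0.84] + 558.286 = 494.365 + 558.286 = 1052.65.
Reliability = 1052.65 / 1236.51 = 0.8513.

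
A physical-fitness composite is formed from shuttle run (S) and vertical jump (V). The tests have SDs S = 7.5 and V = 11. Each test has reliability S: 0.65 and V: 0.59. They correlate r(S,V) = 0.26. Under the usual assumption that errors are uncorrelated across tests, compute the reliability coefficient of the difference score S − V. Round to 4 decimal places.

Var(S−V) = 7.5² + 11² − 2·7.5·11·0.26 = 177.25 − 42.9 = 134.35.
Because errors are independent across components, Cov(Tᵢ,Tⱼ) = Cov(Xᵢ,Xⱼ); the off-diagonal part of the true-score variance is the same as above.
True-score variance = [7.5²·0.65 + 11²·0.59] − 42.9 = 107.953 − 42.9 = 65.0525.
Reliability = 65.0525 / 134.35 = 0.4842.

0.4842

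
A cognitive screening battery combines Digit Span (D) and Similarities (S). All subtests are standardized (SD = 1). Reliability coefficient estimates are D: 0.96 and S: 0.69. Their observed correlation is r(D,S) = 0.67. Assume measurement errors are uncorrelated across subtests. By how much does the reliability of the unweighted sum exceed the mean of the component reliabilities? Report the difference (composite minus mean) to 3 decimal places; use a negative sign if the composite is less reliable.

Var(sum) = 2 + 1.34 = 3.34; true-score variance = 1.65 + 1.34 = 2.99; composite reliability = 0.8952.
Mean component reliability = 0.8250.
Difference = 0.8952 − 0.8250 = 0.070.

0.070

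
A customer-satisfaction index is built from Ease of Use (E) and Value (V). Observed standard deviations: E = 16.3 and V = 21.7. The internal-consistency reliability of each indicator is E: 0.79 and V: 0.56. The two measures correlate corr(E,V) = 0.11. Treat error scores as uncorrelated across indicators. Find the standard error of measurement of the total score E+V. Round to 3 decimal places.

Var(total) = 736.58 + 77.8162 = 814.396.
True-score variance = 473.594 + 77.8162 = 551.41, so reliability = 0.6771.
Error variance = 814.396 − 551.41 = 262.986; SEM = √262.986 = 16.217.

16.217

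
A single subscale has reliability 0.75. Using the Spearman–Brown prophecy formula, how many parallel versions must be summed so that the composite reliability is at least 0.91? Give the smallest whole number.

4

k ≥ ρ*(1−ρ₁)/(ρ₁(1−ρ*)) = 0.91·0.25 / (0.75·0.09) = 3.370.
Smallest integer k = 4.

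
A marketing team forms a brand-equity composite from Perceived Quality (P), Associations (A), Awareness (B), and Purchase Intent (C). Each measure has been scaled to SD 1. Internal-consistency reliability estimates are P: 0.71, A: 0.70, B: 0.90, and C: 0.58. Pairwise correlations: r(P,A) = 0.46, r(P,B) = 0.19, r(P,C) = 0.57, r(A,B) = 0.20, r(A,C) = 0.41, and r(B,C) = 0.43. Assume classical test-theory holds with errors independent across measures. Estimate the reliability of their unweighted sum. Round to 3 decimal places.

0.870

Var(P+A+B+C) = 4 + 2·[0.46 + 0.19 + 0.57 + 0.20 + 0.41 + 0.43] = 4 + 4.52 = 8.52.
With uncorrelated errors the cross-covariances are all true-score covariance, so they carry over unchanged; only the diagonal terms shrink to ρᵢσᵢ².
True-score variance = [0.71 + 0.70 + 0.90 + 0.58] + 4.52 = 2.89 + 4.52 = 7.41.
Reliability = 7.41 / 8.52 = 0.870.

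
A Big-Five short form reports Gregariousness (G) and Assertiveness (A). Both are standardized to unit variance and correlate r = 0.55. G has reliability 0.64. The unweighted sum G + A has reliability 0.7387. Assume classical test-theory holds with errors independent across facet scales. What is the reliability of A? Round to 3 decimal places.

0.550

Var(G+A) = 2 + 2·0.55 = 3.100.
True-score variance = ρ_G + ρ_A + 2·0.55, so 0.7387 = (0.64 + ρ_A + 1.10) / 3.100.
ρ_A = 0.7387·3.100 − 0.64 − 1.10 = 0.550.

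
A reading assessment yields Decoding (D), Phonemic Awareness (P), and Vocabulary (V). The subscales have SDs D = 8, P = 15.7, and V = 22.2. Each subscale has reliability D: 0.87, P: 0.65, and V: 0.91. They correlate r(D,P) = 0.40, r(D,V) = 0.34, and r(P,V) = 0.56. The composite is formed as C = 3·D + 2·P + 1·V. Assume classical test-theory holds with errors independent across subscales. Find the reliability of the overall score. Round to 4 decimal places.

Var(C) = 3²·8² + 2²·15.7² + 22.2² + 2·[6·8·15.7·0.40 + 3·8·22.2·0.34 + 2·15.7·22.2·0.56] = 2054.8 + 1745.91 = 3800.71.
Because errors are independent across components, Cov(Tᵢ,Tⱼ) = Cov(Xᵢ,Xⱼ); the off-diagonal part of the true-score variance is the same as above.
True-score variance = [3²·8²·0.87 + 2²·15.7²·0.65 + 22.2²·0.91] + 1745.91 = 1590.48 + 1745.91 = 3336.39.
Reliability = 3336.39 / 3800.71 = 0.8778.

0.8778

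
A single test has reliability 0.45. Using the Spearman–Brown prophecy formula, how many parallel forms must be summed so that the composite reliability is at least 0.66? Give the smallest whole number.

3

k ≥ ρ*(1−ρ₁)/(ρ₁(1−ρ*)) = 0.66·0.55 / (0.45·0.34) = 2.373.
Smallest integer k = 3.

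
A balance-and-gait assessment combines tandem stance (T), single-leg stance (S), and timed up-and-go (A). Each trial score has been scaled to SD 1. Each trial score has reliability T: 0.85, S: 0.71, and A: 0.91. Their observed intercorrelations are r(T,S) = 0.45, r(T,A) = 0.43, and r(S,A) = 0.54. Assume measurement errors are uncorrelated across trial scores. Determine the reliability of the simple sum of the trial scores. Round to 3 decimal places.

0.909

Var(T+S+A) = 3 + 2·[0.45 + 0.43 + 0.54] = 3 + 2.84 = 5.84.
Because errors are independent across components, Cov(Tᵢ,Tⱼ) = Cov(Xᵢ,Xⱼ); the off-diagonal part of the true-score variance is the same as above.
True-score variance = [0.85 + 0.71 + 0.91] + 2.84 = 2.47 + 2.84 = 5.31.
Reliability = 5.31 / 5.84 = 0.909.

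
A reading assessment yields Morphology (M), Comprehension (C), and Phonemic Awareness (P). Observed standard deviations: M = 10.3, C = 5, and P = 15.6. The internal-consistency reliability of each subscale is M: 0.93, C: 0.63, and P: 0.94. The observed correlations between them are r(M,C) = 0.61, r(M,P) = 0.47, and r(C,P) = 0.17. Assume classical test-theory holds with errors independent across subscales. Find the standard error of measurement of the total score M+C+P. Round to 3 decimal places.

5.593

Var(total) = 374.45 + 240.389 = 614.839.
True-score variance = 343.172 + 240.389 = 583.561, so reliability = 0.9491.
Error variance = 614.839 − 583.561 = 31.2779; SEM = √31.2779 = 5.593.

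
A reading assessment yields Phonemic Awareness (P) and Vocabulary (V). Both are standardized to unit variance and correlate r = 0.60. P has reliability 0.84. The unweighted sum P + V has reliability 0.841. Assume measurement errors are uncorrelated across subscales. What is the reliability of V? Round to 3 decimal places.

Var(P+V) = 2 + 2·0.60 = 3.200.
True-score variance = ρ_P + ρ_V + 2·0.60, so 0.841 = (0.84 + ρ_V + 1.20) / 3.200.
ρ_V = 0.841·3.200 − 0.84 − 1.20 = 0.651.

0.651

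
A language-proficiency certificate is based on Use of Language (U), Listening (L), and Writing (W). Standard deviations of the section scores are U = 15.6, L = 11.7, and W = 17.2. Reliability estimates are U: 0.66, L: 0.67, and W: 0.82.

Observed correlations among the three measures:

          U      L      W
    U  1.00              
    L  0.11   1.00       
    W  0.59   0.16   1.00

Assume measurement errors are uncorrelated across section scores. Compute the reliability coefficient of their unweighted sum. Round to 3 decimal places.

Var(U+L+W) = 15.6² + 11.7² + 17.2² + 2·[15.6·11.7·0.11 + 15.6·17.2·0.59 + 11.7·17.2·0.16] = 676.09 + 421.169 = 1097.26.
With uncorrelated errors the cross-covariances are all true-score covariance, so they carry over unchanged; only the diagonal terms shrink to ρᵢσᵢ².
True-score variance = [15.6²·0.66 + 11.7²·0.67 + 17.2²·0.82] + 421.169 = 494.923 + 421.169 = 916.091.
Reliability = 916.091 / 1097.26 = 0.835.

0.835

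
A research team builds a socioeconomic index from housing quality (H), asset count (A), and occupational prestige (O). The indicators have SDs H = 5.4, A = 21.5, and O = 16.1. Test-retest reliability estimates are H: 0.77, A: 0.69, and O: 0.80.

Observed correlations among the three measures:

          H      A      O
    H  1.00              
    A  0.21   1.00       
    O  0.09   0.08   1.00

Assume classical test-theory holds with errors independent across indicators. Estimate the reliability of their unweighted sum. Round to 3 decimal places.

0.768

Var(H+A+O) = 5.4² + 21.5² + 16.1² + 2·[5.4·21.5·0.21 + 5.4·16.1·0.09 + 21.5·16.1·0.08] = 750.62 + 119.795 = 870.415.
Because errors are independent across components, Cov(Tᵢ,Tⱼ) = Cov(Xᵢ,Xⱼ); the off-diagonal part of the true-score variance is the same as above.
True-score variance = [5.4²·0.77 + 21.5²·0.69 + 16.1²·0.80] + 119.795 = 548.774 + 119.795 = 668.569.
Reliability = 668.569 / 870.415 = 0.768.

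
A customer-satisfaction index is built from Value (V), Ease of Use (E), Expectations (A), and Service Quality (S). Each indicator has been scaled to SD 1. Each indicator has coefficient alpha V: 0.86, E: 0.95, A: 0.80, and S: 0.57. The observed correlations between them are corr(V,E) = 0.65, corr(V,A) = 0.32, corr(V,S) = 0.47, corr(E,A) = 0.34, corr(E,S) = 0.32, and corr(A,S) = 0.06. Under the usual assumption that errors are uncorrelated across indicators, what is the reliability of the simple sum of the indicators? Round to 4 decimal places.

0.9014

Var(V+E+A+S) = 4 + 2·[0.65 + 0.32 + 0.47 + 0.34 + 0.32 + 0.06] = 4 + 4.32 = 8.32.
With uncorrelated errors the cross-covariances are all true-score covariance, so they carry over unchanged; only the diagonal terms shrink to ρᵢσᵢ².
True-score variance = [0.86 + 0.95 + 0.80 + 0.57] + 4.32 = 3.18 + 4.32 = 7.5.
Reliability = 7.5 / 8.32 = 0.9014.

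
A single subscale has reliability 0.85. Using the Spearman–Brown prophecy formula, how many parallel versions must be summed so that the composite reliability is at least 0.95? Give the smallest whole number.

4

k ≥ ρ*(1−ρ₁)/(ρ₁(1−ρ*)) = 0.95·0.15 / (0.85·0.05) = 3.353.
Smallest integer k = 4.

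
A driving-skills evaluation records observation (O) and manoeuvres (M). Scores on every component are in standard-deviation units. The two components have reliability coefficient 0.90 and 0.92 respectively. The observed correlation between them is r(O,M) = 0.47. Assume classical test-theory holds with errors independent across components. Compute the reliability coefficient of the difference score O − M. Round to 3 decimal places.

0.830

Var(O−M) = 1 + 1 − 2·0.47 = 2 − 0.94 = 1.06.
With uncorrelated errors the cross-covariances are all true-score covariance, so they carry over unchanged; only the diagonal terms shrink to ρᵢσᵢ².
True-score variance = [0.90 + 0.92] − 0.94 = 1.82 − 0.94 = 0.88.
Reliability = 0.88 / 1.06 = 0.830.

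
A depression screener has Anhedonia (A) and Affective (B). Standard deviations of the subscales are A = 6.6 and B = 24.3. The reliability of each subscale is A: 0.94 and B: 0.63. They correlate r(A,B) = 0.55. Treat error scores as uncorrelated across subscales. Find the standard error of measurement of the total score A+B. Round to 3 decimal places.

14.869

Var(total) = 634.05 + 176.418 = 810.468.
True-score variance = 412.955 + 176.418 = 589.373, so reliability = 0.7272.
Error variance = 810.468 − 589.373 = 221.095; SEM = √221.095 = 14.869.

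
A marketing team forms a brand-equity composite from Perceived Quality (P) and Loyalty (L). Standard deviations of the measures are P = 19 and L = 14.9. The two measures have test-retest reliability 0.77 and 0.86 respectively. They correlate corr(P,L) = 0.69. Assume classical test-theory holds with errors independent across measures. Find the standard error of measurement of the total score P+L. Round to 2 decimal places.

Var(total) = 583.01 + 390.678 = 973.688.
True-score variance = 468.899 + 390.678 = 859.577, so reliability = 0.8828.
Error variance = 973.688 − 859.577 = 114.111; SEM = √114.111 = 10.68.

10.68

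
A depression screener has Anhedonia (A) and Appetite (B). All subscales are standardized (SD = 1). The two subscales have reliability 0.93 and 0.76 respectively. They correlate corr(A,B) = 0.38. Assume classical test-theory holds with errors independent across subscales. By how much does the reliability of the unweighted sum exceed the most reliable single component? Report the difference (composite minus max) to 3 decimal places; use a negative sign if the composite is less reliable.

Var(sum) = 2 + 0.76 = 2.76; true-score variance = 1.69 + 0.76 = 2.45; composite reliability = 0.8877.
Max component reliability = 0.9300.
Difference = 0.8877 − 0.9300 = -0.042.

-0.042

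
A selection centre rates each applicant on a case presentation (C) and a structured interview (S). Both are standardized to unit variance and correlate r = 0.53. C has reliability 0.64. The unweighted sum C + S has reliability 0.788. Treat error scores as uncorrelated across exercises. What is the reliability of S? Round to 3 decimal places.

Var(C+S) = 2 + 2·0.53 = 3.060.
True-score variance = ρ_C + ρ_S + 2·0.53, so 0.788 = (0.64 + ρ_S + 1.06) / 3.060.
ρ_S = 0.788·3.060 − 0.64 − 1.06 = 0.711.

0.711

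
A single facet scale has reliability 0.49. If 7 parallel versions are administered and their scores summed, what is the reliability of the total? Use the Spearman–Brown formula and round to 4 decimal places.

0.8706

ρ_k = kρ / (1 + (k−1)ρ) = 7·0.49 / (1 + 6·0.49) = 3.430 / 3.940 = 0.8706.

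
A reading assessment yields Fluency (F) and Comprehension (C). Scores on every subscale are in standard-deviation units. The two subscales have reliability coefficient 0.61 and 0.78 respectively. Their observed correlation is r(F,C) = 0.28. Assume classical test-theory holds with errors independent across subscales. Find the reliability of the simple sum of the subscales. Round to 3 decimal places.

Var(F+C) = 2 + 2·[0.28] = 2 + 0.56 = 2.56.
Under uncorrelated errors the observed covariances equal the true-score covariances, so only the own-variance terms attenuate.
True-score variance = [0.61 + 0.78] + 0.56 = 1.39 + 0.56 = 1.95.
Reliability = 1.95 / 2.56 = 0.762.

0.762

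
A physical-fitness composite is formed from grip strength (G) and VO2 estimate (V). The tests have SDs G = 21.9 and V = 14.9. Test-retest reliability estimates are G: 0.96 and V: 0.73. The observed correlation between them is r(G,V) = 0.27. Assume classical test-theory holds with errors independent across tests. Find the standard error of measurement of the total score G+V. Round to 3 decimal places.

8.895

Var(total) = 701.62 + 176.207 = 877.827.
True-score variance = 622.493 + 176.207 = 798.7, so reliability = 0.9099.
Error variance = 877.827 − 798.7 = 79.1271; SEM = √79.1271 = 8.895.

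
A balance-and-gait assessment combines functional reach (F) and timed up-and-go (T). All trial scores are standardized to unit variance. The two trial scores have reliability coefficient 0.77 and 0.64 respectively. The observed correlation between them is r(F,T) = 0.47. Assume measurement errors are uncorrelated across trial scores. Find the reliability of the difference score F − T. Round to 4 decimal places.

0.4434

Var(F−T) = 1 + 1 − 2·0.47 = 2 − 0.94 = 1.06.
With uncorrelated errors the cross-covariances are all true-score covariance, so they carry over unchanged; only the diagonal terms shrink to ρᵢσᵢ².
True-score variance = [0.77 + 0.64] − 0.94 = 1.41 − 0.94 = 0.47.
Reliability = 0.47 / 1.06 = 0.4434.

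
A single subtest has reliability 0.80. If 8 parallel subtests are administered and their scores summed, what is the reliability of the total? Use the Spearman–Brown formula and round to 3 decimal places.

0.970

ρ_k = kρ / (1 + (k−1)ρ) = 8·0.80 / (1 + 7·0.80) = 6.400 / 6.600 = 0.970.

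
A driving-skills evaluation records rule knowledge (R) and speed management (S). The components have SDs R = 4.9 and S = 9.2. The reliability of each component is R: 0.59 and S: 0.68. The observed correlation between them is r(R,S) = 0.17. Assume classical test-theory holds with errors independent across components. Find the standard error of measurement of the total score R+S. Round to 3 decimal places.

6.077

Var(total) = 108.65 + 15.3272 = 123.977.
True-score variance = 71.7211 + 15.3272 = 87.0483, so reliability = 0.7021.
Error variance = 123.977 − 87.0483 = 36.9289; SEM = √36.9289 = 6.077.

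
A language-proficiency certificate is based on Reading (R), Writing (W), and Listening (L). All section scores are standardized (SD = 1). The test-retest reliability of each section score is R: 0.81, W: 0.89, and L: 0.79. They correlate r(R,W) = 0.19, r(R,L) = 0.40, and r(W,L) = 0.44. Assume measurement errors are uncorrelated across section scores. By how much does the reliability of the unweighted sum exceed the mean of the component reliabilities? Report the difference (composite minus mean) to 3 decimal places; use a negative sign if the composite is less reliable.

Var(sum) = 3 + 2.06 = 5.06; true-score variance = 2.49 + 2.06 = 4.55; composite reliability = 0.8992.
Mean component reliability = 0.8300.
Difference = 0.8992 − 0.8300 = 0.069.

0.069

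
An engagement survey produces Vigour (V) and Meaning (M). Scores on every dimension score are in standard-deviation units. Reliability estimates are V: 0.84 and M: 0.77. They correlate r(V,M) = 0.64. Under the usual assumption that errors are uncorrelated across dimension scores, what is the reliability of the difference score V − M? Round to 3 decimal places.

Var(V−M) = 1 + 1 − 2·0.64 = 2 − 1.28 = 0.72.
With uncorrelated errors the cross-covariances are all true-score covariance, so they carry over unchanged; only the diagonal terms shrink to ρᵢσᵢ².
True-score variance = [0.84 + 0.77] − 1.28 = 1.61 − 1.28 = 0.33.
Reliability = 0.33 / 0.72 = 0.458.

0.458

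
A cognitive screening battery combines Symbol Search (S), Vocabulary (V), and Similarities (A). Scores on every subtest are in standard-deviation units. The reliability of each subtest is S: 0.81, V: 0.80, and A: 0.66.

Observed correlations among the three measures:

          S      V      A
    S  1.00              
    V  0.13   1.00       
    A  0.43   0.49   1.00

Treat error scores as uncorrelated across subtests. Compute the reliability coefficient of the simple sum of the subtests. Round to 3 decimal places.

Var(S+V+A) = 3 + 2·[0.13 + 0.43 + 0.49] = 3 + 2.1 = 5.1.
With uncorrelated errors the cross-covariances are all true-score covariance, so they carry over unchanged; only the diagonal terms shrink to ρᵢσᵢ².
True-score variance = [0.81 + 0.80 + 0.66] + 2.1 = 2.27 + 2.1 = 4.37.
Reliability = 4.37 / 5.1 = 0.857.

0.857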